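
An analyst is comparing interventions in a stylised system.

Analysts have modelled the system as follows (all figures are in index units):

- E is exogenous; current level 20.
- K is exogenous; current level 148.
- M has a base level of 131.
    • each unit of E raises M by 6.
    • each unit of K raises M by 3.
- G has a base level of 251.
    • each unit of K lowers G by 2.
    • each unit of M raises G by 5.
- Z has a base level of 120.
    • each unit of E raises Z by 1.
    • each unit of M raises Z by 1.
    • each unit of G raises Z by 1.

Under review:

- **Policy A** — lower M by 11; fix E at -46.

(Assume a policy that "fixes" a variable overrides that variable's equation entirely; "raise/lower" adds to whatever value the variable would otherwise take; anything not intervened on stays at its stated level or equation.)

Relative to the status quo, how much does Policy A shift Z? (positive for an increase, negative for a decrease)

-2508

Baseline:
  E = 20
  K = 148
  M = 131 + 6·20 + 3·148 = 695
  G = 251 − 2·148 + 5·695 = 3430
  Z = 120 + 20 + 695 + 3430 = 4265
Policy A (M − 11, E := -46):
  E = -46
  K = 148
  M = 131 + 6·(-46) + 3·148 (−11 from intervention) = 288
  G = 251 − 2·148 + 5·288 = 1395
  Z = 120 + (-46) + 288 + 1395 = 1757
Change in Z: 1757 − 4265 = -2508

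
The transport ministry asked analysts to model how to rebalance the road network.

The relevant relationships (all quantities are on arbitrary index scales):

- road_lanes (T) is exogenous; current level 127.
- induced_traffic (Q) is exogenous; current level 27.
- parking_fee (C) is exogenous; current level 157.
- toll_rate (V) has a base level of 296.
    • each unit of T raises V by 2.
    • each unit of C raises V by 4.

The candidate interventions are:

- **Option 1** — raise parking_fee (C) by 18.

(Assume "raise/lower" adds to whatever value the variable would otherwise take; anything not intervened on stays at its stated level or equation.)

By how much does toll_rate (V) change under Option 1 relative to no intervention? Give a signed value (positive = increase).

Baseline:
  T = 127
  C = 157
  V = 296 + 2·127 + 4·157 = 1178
Option 1 (C + 18):
  T = 127
  C = 157 + 18 = 175
  V = 296 + 2·127 + 4·175 = 1250
Change in V: 1250 − 1178 = 72

72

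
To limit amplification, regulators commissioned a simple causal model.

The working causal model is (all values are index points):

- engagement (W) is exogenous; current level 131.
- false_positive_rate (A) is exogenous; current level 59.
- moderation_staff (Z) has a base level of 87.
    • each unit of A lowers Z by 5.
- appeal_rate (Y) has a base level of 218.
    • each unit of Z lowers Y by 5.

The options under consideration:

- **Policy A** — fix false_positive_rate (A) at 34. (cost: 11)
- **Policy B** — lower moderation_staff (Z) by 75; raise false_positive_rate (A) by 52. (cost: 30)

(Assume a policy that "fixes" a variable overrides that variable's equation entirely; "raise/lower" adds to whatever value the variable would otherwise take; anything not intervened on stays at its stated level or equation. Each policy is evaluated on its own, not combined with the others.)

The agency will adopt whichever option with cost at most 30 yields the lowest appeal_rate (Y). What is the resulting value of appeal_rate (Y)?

Policy A (A := 34):
  A = 34
  Z = 87 − 5·34 = -83
  Y = 218 − 5·(-83) = 633
Policy B (Z − 75, A + 52):
  A = 59 + 52 = 111
  Z = 87 − 5·111 (−75 from intervention) = -543
  Y = 218 − 5·(-543) = 2933
Comparing — Policy A: Y=633, Policy B: Y=2933. Lowest is 633 (Policy A).

633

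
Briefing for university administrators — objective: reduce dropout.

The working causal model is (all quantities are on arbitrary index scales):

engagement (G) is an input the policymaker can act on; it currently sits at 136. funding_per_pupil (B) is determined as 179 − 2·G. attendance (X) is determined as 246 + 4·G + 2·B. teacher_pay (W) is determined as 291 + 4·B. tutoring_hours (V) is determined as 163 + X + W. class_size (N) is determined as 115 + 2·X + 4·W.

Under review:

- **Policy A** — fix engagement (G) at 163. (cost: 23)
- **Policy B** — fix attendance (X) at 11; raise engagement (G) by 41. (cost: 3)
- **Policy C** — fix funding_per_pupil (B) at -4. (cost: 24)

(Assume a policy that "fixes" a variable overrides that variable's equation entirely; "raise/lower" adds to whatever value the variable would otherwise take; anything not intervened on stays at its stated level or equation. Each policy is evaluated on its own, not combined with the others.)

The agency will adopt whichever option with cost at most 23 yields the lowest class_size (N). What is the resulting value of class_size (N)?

-1499

Policy A (G := 163):
  G = 163
  B = 179 − 2·163 = -147
  X = 246 + 4·163 + 2·(-147) = 604
  W = 291 + 4·(-147) = -297
  N = 115 + 2·604 + 4·(-297) = 135
Policy B (X := 11, G + 41):
  G = 136 + 41 = 177
  B = 179 − 2·177 = -175
  X = 11
  W = 291 + 4·(-175) = -409
  N = 115 + 2·11 + 4·(-409) = -1499
Comparing — Policy A: N=135, Policy B: N=-1499. Lowest is -1499 (Policy B).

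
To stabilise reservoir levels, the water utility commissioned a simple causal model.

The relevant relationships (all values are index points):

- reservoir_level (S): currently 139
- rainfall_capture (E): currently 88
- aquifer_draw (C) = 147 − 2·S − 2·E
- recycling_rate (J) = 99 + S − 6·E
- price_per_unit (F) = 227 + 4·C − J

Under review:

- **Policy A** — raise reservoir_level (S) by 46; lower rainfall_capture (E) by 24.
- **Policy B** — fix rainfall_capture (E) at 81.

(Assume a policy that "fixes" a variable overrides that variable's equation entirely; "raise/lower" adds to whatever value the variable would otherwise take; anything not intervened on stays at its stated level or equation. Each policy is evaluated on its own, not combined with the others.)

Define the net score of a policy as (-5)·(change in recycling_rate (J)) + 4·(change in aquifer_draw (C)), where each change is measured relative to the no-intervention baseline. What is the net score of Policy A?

-1126

Baseline:
  S = 139
  E = 88
  C = 147 − 2·139 − 2·88 = -307
  J = 99 + 139 − 6·88 = -290
Policy A (S + 46, E − 24):
  S = 139 + 46 = 185
  E = 88 − 24 = 64
  C = 147 − 2·185 − 2·64 = -351
  J = 99 + 185 − 6·64 = -100
ΔJ = -100 − (-290) = 190; ΔC = -351 − (-307) = -44
Score = (-5)·190 + 4·(-44) = -1126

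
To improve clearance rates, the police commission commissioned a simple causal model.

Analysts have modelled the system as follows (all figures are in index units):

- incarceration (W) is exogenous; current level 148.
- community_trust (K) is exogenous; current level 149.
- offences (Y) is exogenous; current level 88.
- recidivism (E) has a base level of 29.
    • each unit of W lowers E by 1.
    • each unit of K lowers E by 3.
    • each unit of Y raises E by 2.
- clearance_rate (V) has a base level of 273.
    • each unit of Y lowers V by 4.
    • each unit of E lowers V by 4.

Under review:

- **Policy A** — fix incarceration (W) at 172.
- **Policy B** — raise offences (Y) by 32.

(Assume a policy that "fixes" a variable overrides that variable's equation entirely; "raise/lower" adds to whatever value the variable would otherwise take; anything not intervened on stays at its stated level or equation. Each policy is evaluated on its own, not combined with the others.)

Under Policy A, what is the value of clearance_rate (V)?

1577

Policy A (W := 172):
  W = 172
  K = 149
  Y = 88
  E = 29 − 172 − 3·149 + 2·88 = -414
  V = 273 − 4·88 − 4·(-414) = 1577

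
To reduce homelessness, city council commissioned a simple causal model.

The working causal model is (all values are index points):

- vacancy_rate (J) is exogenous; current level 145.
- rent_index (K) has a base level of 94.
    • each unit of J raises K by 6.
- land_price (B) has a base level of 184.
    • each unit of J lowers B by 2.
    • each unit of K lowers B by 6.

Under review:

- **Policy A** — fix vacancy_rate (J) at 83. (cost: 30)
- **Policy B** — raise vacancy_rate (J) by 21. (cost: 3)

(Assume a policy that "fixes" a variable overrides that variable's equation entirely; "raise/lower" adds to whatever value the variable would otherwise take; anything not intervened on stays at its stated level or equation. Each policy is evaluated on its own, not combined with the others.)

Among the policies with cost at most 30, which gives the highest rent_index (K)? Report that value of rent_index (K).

1090

Policy A (J := 83):
  J = 83
  K = 94 + 6·83 = 592
Policy B (J + 21):
  J = 145 + 21 = 166
  K = 94 + 6·166 = 1090
Comparing — Policy A: K=592, Policy B: K=1090. Highest is 1090 (Policy B).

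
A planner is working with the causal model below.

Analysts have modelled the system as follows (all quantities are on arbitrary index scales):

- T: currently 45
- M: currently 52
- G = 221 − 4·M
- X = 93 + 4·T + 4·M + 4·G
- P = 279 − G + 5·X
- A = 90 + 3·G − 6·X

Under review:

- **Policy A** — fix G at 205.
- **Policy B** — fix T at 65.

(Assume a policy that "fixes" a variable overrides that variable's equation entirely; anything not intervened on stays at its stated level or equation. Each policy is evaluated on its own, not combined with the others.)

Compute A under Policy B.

-3549

Policy B (T := 65):
  T = 65
  M = 52
  G = 221 − 4·52 = 13
  X = 93 + 4·65 + 4·52 + 4·13 = 613
  A = 90 + 3·13 − 6·613 = -3549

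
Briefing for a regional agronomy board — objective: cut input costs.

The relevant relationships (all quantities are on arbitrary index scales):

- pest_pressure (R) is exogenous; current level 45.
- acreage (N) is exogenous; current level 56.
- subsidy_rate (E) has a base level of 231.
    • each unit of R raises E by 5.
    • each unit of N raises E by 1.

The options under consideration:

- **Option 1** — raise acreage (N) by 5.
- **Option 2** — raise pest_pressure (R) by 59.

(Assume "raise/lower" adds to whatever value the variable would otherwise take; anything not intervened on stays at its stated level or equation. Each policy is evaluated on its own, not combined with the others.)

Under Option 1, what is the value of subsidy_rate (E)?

Option 1 (N + 5):
  R = 45
  N = 56 + 5 = 61
  E = 231 + 5·45 + 61 = 517

517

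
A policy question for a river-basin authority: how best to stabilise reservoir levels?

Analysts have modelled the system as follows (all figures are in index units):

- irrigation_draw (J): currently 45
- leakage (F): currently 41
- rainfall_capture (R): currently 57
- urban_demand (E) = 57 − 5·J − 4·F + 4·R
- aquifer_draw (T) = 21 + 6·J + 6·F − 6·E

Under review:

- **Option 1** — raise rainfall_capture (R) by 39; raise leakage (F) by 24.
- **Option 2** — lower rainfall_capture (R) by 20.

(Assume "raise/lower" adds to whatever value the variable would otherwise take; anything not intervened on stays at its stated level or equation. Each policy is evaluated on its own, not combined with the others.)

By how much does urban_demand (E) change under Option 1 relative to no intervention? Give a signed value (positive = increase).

60

Baseline:
  J = 45
  F = 41
  R = 57
  E = 57 − 5·45 − 4·41 + 4·57 = -104
Option 1 (R + 39, F + 24):
  J = 45
  F = 41 + 24 = 65
  R = 57 + 39 = 96
  E = 57 − 5·45 − 4·65 + 4·96 = -44
Change in E: -44 − (-104) = 60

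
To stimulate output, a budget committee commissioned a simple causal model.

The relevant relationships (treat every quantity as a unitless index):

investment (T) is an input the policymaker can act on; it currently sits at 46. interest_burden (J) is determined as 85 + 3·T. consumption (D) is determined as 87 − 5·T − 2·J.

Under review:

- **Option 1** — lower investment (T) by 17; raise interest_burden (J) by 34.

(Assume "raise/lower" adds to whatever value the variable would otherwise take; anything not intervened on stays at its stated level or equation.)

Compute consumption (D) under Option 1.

Option 1 (T − 17, J + 34):
  T = 46 − 17 = 29
  J = 85 + 3·29 (+34 from intervention) = 206
  D = 87 − 5·29 − 2·206 = -470

-470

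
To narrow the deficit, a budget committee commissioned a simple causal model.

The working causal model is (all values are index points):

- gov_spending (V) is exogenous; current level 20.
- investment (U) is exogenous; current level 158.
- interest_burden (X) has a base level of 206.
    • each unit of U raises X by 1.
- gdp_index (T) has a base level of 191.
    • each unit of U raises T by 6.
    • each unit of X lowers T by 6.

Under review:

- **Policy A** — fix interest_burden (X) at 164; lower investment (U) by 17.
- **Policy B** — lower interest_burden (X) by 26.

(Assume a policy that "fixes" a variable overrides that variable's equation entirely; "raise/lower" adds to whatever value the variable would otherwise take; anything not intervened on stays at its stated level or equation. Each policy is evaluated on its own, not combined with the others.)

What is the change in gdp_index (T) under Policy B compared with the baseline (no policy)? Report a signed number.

Baseline:
  U = 158
  X = 206 + 158 = 364
  T = 191 + 6·158 − 6·364 = -1045
Policy B (X − 26):
  U = 158
  X = 206 + 158 (−26 from intervention) = 338
  T = 191 + 6·158 − 6·338 = -889
Change in T: -889 − (-1045) = 156

156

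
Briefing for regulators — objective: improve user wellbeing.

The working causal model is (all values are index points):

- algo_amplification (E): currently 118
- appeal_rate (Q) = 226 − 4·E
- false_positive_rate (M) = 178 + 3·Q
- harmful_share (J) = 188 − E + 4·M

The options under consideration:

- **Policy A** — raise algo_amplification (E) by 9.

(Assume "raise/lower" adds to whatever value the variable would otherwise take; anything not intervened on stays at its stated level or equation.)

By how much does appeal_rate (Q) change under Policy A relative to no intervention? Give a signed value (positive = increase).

Baseline:
  E = 118
  Q = 226 − 4·118 = -246
Policy A (E + 9):
  E = 118 + 9 = 127
  Q = 226 − 4·127 = -282
Change in Q: -282 − (-246) = -36

-36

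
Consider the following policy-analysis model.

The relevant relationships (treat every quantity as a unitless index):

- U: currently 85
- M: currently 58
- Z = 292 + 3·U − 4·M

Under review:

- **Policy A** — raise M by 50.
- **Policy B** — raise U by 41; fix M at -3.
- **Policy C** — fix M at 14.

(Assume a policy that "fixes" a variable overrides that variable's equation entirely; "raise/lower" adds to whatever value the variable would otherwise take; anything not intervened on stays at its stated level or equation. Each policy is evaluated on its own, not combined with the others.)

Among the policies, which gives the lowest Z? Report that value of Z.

115

Policy A (M + 50):
  U = 85
  M = 58 + 50 = 108
  Z = 292 + 3·85 − 4·108 = 115
Policy B (U + 41, M := -3):
  U = 85 + 41 = 126
  M = -3
  Z = 292 + 3·126 − 4·(-3) = 682
Policy C (M := 14):
  U = 85
  M = 14
  Z = 292 + 3·85 − 4·14 = 491
Comparing — Policy A: Z=115, Policy B: Z=682, Policy C: Z=491. Lowest is 115 (Policy A).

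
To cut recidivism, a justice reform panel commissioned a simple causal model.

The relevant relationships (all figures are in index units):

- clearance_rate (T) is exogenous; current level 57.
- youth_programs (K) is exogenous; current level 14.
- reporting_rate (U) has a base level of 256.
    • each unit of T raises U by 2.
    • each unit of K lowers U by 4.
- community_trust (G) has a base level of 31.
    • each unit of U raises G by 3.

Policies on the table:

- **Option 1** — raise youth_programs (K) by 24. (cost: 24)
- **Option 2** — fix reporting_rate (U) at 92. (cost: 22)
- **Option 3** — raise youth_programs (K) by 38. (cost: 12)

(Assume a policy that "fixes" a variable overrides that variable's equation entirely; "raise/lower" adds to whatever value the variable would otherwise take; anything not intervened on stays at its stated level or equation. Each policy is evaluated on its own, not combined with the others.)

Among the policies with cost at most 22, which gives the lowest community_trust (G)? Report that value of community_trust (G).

307

Option 2 (U := 92):
  T = 57
  K = 14
  U = 92
  G = 31 + 3·92 = 307
Option 3 (K + 38):
  T = 57
  K = 14 + 38 = 52
  U = 256 + 2·57 − 4·52 = 162
  G = 31 + 3·162 = 517
Comparing — Option 2: G=307, Option 3: G=517. Lowest is 307 (Option 2).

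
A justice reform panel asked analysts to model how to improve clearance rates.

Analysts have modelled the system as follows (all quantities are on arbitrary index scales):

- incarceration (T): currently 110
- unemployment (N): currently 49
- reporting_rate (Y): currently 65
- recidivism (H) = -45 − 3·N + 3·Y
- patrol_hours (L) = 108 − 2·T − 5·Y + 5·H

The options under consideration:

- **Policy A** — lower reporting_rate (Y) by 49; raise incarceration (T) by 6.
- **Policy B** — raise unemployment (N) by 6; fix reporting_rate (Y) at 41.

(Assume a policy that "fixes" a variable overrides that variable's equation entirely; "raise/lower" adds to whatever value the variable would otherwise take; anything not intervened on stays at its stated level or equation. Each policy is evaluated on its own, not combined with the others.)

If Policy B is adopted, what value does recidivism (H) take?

-87

Policy B (N + 6, Y := 41):
  N = 49 + 6 = 55
  Y = 41
  H = -45 − 3·55 + 3·41 = -87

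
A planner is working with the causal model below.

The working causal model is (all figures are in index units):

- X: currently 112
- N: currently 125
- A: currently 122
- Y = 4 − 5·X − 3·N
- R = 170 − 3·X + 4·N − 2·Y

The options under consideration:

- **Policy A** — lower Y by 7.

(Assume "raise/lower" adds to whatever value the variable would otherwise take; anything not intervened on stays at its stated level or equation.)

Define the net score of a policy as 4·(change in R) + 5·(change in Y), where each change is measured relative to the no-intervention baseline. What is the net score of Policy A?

21

Baseline:
  X = 112
  N = 125
  Y = 4 − 5·112 − 3·125 = -931
  R = 170 − 3·112 + 4·125 − 2·(-931) = 2196
Policy A (Y − 7):
  X = 112
  N = 125
  Y = 4 − 5·112 − 3·125 (−7 from intervention) = -938
  R = 170 − 3·112 + 4·125 − 2·(-938) = 2210
ΔR = 2210 − 2196 = 14; ΔY = -938 − (-931) = -7
Score = 4·14 + 5·(-7) = 21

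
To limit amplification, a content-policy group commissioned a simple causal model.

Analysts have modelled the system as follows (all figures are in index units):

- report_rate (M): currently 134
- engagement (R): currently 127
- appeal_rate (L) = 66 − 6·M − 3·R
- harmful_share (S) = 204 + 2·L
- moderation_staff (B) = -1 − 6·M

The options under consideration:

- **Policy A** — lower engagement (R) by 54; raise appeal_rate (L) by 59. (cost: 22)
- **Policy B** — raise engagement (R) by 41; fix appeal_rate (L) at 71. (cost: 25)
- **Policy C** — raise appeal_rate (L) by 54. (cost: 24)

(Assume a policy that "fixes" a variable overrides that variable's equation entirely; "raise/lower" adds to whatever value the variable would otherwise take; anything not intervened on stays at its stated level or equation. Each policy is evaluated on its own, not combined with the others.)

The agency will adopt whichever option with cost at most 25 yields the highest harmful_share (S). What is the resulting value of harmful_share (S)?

Policy A (R − 54, L + 59):
  M = 134
  R = 127 − 54 = 73
  L = 66 − 6·134 − 3·73 (+59 from intervention) = -898
  S = 204 + 2·(-898) = -1592
Policy B (R + 41, L := 71):
  M = 134
  R = 127 + 41 = 168
  L = 71
  S = 204 + 2·71 = 346
Policy C (L + 54):
  M = 134
  R = 127
  L = 66 − 6·134 − 3·127 (+54 from intervention) = -1065
  S = 204 + 2·(-1065) = -1926
Comparing — Policy A: S=-1592, Policy B: S=346, Policy C: S=-1926. Highest is 346 (Policy B).

346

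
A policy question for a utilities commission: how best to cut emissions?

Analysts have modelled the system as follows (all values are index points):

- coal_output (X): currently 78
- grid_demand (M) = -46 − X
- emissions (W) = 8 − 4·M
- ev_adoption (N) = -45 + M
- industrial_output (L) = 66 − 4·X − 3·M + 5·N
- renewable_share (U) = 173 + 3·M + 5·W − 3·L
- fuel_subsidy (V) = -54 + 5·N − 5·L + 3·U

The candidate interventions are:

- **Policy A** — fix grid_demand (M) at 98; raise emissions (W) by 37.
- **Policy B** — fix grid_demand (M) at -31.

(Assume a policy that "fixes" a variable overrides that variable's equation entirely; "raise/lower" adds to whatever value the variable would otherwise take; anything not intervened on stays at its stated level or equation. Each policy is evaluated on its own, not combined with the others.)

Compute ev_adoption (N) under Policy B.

Policy B (M := -31):
  X = 78
  M = -31
  N = -45 + (-31) = -76

-76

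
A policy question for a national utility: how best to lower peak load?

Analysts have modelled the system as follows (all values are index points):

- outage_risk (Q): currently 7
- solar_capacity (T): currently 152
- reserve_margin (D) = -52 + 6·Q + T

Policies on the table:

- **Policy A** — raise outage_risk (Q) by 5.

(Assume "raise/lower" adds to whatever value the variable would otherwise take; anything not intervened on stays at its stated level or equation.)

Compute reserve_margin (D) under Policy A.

172

Policy A (Q + 5):
  Q = 7 + 5 = 12
  T = 152
  D = -52 + 6·12 + 152 = 172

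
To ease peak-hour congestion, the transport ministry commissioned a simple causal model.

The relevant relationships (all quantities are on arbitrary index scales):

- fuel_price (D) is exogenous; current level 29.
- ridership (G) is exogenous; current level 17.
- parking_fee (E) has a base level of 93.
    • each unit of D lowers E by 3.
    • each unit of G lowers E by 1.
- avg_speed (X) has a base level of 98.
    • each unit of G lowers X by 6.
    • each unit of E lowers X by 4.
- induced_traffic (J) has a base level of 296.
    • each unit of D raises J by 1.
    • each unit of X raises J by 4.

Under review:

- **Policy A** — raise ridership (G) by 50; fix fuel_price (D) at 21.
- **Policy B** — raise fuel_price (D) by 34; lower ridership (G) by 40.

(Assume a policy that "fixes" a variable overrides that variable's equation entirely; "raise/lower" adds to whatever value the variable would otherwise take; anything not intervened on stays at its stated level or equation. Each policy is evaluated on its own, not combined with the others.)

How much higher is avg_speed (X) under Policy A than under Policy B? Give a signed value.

-684

Policy A (G + 50, D := 21):
  D = 21
  G = 17 + 50 = 67
  E = 93 − 3·21 − 67 = -37
  X = 98 − 6·67 − 4·(-37) = -156
Policy B (D + 34, G − 40):
  D = 29 + 34 = 63
  G = 17 − 40 = -23
  E = 93 − 3·63 − (-23) = -73
  X = 98 − 6·(-23) − 4·(-73) = 528
X: -156 − 528 = -684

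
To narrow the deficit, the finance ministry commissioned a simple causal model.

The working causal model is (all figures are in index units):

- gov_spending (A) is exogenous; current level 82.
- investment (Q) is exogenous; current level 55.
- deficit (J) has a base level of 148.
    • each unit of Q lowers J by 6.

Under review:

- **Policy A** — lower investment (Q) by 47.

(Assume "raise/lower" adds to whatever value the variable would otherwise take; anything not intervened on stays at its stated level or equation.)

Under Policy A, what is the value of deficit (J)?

100

Policy A (Q − 47):
  Q = 55 − 47 = 8
  J = 148 − 6·8 = 100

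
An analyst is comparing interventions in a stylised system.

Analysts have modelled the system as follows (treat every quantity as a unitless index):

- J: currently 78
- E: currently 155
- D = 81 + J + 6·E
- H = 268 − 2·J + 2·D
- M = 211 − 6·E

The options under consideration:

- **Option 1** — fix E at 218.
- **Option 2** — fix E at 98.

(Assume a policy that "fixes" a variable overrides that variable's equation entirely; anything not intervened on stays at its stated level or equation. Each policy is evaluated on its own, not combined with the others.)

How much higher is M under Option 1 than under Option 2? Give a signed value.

-720

Option 1 (E := 218):
  E = 218
  M = 211 − 6·218 = -1097
Option 2 (E := 98):
  E = 98
  M = 211 − 6·98 = -377
M: -1097 − (-377) = -720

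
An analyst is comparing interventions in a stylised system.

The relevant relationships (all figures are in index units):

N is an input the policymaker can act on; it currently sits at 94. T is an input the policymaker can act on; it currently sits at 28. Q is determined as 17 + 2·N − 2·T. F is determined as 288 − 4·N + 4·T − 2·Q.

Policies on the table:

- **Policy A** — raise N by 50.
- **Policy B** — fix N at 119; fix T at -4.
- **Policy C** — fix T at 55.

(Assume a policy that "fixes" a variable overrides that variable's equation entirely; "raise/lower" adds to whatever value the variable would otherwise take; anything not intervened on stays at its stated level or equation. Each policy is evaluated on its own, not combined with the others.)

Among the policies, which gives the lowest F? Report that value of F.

Policy A (N + 50):
  N = 94 + 50 = 144
  T = 28
  Q = 17 + 2·144 − 2·28 = 249
  F = 288 − 4·144 + 4·28 − 2·249 = -674
Policy B (N := 119, T := -4):
  N = 119
  T = -4
  Q = 17 + 2·119 − 2·(-4) = 263
  F = 288 − 4·119 + 4·(-4) − 2·263 = -730
Policy C (T := 55):
  N = 94
  T = 55
  Q = 17 + 2·94 − 2·55 = 95
  F = 288 − 4·94 + 4·55 − 2·95 = -58
Comparing — Policy A: F=-674, Policy B: F=-730, Policy C: F=-58. Lowest is -730 (Policy B).

-730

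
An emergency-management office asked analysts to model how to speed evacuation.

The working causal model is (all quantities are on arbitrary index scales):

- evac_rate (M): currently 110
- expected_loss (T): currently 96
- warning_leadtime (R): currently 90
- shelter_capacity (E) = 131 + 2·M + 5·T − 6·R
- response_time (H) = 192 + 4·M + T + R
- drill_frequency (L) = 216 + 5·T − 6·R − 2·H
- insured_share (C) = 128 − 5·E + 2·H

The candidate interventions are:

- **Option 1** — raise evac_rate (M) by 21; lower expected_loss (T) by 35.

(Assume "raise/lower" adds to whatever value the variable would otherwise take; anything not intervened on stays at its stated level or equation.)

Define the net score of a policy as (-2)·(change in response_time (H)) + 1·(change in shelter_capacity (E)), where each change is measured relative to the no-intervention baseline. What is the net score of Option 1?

-231

Baseline:
  M = 110
  T = 96
  R = 90
  E = 131 + 2·110 + 5·96 − 6·90 = 291
  H = 192 + 4·110 + 96 + 90 = 818
Option 1 (M + 21, T − 35):
  M = 110 + 21 = 131
  T = 96 − 35 = 61
  R = 90
  E = 131 + 2·131 + 5·61 − 6·90 = 158
  H = 192 + 4·131 + 61 + 90 = 867
ΔH = 867 − 818 = 49; ΔE = 158 − 291 = -133
Score = (-2)·49 + 1·(-133) = -231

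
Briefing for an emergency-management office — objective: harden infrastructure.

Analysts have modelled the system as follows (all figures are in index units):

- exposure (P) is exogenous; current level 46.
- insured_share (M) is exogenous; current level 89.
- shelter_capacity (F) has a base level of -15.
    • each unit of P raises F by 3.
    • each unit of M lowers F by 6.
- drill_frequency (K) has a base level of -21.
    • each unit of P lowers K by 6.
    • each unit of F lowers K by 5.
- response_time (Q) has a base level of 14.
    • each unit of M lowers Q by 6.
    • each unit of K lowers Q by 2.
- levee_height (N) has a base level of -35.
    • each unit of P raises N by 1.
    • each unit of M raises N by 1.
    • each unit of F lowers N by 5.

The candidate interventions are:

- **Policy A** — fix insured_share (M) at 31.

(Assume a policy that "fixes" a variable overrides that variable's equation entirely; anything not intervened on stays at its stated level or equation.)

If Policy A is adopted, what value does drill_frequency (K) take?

18

Policy A (M := 31):
  P = 46
  M = 31
  F = -15 + 3·46 − 6·31 = -63
  K = -21 − 6·46 − 5·(-63) = 18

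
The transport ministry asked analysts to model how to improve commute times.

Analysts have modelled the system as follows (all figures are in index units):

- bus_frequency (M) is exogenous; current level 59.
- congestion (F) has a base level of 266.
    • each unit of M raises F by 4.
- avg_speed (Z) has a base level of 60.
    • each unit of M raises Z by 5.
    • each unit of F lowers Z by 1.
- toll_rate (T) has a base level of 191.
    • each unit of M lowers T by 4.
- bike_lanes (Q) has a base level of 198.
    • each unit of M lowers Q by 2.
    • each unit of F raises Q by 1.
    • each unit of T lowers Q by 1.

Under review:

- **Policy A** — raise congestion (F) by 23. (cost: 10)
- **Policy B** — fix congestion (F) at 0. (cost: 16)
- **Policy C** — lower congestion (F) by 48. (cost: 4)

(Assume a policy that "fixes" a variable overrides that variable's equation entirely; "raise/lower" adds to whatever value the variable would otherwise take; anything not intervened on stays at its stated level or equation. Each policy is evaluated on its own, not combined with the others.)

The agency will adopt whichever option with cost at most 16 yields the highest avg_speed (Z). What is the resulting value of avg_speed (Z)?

Policy A (F + 23):
  M = 59
  F = 266 + 4·59 (+23 from intervention) = 525
  Z = 60 + 5·59 − 525 = -170
Policy B (F := 0):
  M = 59
  F = 0
  Z = 60 + 5·59 − 0 = 355
Policy C (F − 48):
  M = 59
  F = 266 + 4·59 (−48 from intervention) = 454
  Z = 60 + 5·59 − 454 = -99
Comparing — Policy A: Z=-170, Policy B: Z=355, Policy C: Z=-99. Highest is 355 (Policy B).

355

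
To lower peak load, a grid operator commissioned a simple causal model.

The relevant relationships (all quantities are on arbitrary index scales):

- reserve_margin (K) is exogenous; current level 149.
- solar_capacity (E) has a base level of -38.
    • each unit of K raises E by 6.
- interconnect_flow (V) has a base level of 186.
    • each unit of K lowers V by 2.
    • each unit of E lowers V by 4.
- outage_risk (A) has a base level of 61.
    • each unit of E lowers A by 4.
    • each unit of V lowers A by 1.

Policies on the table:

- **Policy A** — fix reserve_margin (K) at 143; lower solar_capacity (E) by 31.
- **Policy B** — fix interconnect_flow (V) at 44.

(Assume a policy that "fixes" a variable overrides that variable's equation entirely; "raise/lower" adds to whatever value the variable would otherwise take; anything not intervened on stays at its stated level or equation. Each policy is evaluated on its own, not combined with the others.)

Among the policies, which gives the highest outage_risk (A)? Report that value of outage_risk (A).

Policy A (K := 143, E − 31):
  K = 143
  E = -38 + 6·143 (−31 from intervention) = 789
  V = 186 − 2·143 − 4·789 = -3256
  A = 61 − 4·789 − (-3256) = 161
Policy B (V := 44):
  K = 149
  E = -38 + 6·149 = 856
  V = 44
  A = 61 − 4·856 − 44 = -3407
Comparing — Policy A: A=161, Policy B: A=-3407. Highest is 161 (Policy A).

161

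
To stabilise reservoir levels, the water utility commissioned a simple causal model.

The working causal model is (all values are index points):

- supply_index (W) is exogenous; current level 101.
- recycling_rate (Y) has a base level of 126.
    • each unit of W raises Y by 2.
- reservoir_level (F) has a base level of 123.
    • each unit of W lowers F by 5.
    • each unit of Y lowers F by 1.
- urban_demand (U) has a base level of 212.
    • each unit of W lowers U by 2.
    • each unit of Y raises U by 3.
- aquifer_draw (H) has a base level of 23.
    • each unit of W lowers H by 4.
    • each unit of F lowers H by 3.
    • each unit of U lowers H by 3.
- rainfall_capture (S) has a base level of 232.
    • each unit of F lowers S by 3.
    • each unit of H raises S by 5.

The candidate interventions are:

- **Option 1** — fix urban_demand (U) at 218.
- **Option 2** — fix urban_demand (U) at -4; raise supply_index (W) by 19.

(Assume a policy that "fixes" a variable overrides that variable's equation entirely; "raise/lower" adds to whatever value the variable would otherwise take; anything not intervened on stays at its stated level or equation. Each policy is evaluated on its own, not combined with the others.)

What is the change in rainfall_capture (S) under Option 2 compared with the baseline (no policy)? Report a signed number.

Baseline:
  W = 101
  Y = 126 + 2·101 = 328
  F = 123 − 5·101 − 328 = -710
  U = 212 − 2·101 + 3·328 = 994
  H = 23 − 4·101 − 3·(-710) − 3·994 = -1233
  S = 232 − 3·(-710) + 5·(-1233) = -3803
Option 2 (U := -4, W + 19):
  W = 101 + 19 = 120
  Y = 126 + 2·120 = 366
  F = 123 − 5·120 − 366 = -843
  U = -4
  H = 23 − 4·120 − 3·(-843) − 3·(-4) = 2084
  S = 232 − 3·(-843) + 5·2084 = 13181
Change in S: 13181 − (-3803) = 16984

16984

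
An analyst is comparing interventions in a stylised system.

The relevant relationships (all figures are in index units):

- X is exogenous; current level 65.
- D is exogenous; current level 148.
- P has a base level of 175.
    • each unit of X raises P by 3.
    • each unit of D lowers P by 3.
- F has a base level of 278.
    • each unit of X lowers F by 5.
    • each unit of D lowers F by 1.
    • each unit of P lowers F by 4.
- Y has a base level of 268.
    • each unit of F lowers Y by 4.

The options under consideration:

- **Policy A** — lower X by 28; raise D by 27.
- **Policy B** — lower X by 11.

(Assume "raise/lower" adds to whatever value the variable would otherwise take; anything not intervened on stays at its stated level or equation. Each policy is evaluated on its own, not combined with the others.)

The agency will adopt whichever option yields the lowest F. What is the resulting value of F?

Policy A (X − 28, D + 27):
  X = 65 − 28 = 37
  D = 148 + 27 = 175
  P = 175 + 3·37 − 3·175 = -239
  F = 278 − 5·37 − 175 − 4·(-239) = 874
Policy B (X − 11):
  X = 65 − 11 = 54
  D = 148
  P = 175 + 3·54 − 3·148 = -107
  F = 278 − 5·54 − 148 − 4·(-107) = 288
Comparing — Policy A: F=874, Policy B: F=288. Lowest is 288 (Policy B).

288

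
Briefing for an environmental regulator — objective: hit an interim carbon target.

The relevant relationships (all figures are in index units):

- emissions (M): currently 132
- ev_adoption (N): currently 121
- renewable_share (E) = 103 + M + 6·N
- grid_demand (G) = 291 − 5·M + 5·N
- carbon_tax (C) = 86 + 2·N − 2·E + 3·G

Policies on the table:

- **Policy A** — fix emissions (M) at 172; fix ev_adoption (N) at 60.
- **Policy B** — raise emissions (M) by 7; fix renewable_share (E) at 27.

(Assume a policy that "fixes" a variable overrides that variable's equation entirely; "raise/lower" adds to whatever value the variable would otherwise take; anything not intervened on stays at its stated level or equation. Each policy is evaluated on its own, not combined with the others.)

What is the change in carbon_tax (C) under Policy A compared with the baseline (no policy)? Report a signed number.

-985

Baseline:
  M = 132
  N = 121
  E = 103 + 132 + 6·121 = 961
  G = 291 − 5·132 + 5·121 = 236
  C = 86 + 2·121 − 2·961 + 3·236 = -886
Policy A (M := 172, N := 60):
  M = 172
  N = 60
  E = 103 + 172 + 6·60 = 635
  G = 291 − 5·172 + 5·60 = -269
  C = 86 + 2·60 − 2·635 + 3·(-269) = -1871
Change in C: -1871 − (-886) = -985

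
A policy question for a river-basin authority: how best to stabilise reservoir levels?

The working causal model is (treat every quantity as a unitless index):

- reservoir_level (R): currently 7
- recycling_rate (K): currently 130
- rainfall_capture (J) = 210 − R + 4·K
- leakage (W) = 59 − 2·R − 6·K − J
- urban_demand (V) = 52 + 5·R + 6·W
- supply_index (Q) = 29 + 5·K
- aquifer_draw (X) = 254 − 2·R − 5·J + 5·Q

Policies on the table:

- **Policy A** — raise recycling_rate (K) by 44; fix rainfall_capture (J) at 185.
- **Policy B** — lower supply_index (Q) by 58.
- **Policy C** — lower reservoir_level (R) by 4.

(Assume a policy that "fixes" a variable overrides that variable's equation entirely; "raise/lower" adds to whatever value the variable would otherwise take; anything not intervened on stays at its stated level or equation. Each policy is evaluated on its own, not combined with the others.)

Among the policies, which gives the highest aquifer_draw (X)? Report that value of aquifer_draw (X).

Policy A (K + 44, J := 185):
  R = 7
  K = 130 + 44 = 174
  J = 185
  Q = 29 + 5·174 = 899
  X = 254 − 2·7 − 5·185 + 5·899 = 3810
Policy B (Q − 58):
  R = 7
  K = 130
  J = 210 − 7 + 4·130 = 723
  Q = 29 + 5·130 (−58 from intervention) = 621
  X = 254 − 2·7 − 5·723 + 5·621 = -270
Policy C (R − 4):
  R = 7 − 4 = 3
  K = 130
  J = 210 − 3 + 4·130 = 727
  Q = 29 + 5·130 = 679
  X = 254 − 2·3 − 5·727 + 5·679 = 8
Comparing — Policy A: X=3810, Policy B: X=-270, Policy C: X=8. Highest is 3810 (Policy A).

3810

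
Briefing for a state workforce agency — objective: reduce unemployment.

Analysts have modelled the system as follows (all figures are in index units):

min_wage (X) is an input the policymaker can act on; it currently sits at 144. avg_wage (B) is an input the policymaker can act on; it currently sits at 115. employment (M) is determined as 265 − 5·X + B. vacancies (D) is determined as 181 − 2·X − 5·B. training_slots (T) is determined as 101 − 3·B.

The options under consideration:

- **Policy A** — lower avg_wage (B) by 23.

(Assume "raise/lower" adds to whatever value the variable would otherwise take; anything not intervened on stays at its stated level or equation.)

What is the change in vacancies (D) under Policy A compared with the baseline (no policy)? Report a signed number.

Baseline:
  X = 144
  B = 115
  D = 181 − 2·144 − 5·115 = -682
Policy A (B − 23):
  X = 144
  B = 115 − 23 = 92
  D = 181 − 2·144 − 5·92 = -567
Change in D: -567 − (-682) = 115

115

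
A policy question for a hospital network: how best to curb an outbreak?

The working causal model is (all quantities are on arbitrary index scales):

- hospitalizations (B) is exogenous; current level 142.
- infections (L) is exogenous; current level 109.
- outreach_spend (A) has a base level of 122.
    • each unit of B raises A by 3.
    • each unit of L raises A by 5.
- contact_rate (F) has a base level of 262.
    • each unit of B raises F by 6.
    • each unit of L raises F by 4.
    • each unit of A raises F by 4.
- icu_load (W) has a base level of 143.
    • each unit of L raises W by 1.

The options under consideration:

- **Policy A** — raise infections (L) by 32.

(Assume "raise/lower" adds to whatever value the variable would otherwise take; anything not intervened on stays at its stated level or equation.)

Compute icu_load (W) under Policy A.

284

Policy A (L + 32):
  L = 109 + 32 = 141
  W = 143 + 141 = 284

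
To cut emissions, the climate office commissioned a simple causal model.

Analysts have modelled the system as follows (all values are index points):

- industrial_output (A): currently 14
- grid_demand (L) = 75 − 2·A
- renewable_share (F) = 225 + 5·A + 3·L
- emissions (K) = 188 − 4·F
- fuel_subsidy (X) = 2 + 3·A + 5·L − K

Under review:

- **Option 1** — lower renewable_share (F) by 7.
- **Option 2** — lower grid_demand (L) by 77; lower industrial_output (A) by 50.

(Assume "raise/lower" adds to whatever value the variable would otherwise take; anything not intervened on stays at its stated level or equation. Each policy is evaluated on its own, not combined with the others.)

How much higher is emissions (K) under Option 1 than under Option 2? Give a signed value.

Option 1 (F − 7):
  A = 14
  L = 75 − 2·14 = 47
  F = 225 + 5·14 + 3·47 (−7 from intervention) = 429
  K = 188 − 4·429 = -1528
Option 2 (L − 77, A − 50):
  A = 14 − 50 = -36
  L = 75 − 2·(-36) (−77 from intervention) = 70
  F = 225 + 5·(-36) + 3·70 = 255
  K = 188 − 4·255 = -832
K: -1528 − (-832) = -696

-696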